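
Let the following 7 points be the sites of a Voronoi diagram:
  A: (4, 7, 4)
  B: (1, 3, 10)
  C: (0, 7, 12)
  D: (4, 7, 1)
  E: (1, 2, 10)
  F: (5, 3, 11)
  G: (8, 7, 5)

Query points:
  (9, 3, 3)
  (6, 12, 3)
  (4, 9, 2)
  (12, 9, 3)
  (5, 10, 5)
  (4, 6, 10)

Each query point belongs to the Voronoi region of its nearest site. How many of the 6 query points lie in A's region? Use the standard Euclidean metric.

2

(9, 3, 3) — d² to each: A:42, B:113, C:178, D:45, E:114, F:80, G:21 → nearest is G
(6, 12, 3) — d² to each: A:30, B:155, C:142, D:33, E:174, F:146, G:33 → nearest is A
(4, 9, 2) — d² to each: A:8, B:109, C:120, D:5, E:122, F:118, G:29 → nearest is D
(12, 9, 3) — d² to each: A:69, B:206, C:229, D:72, E:219, F:149, G:24 → nearest is G
(5, 10, 5) — d² to each: A:11, B:90, C:83, D:26, E:105, F:85, G:18 → nearest is A
(4, 6, 10) — d² to each: A:37, B:18, C:21, D:82, E:25, F:11, G:42 → nearest is F
2 of the 6 points have A as nearest.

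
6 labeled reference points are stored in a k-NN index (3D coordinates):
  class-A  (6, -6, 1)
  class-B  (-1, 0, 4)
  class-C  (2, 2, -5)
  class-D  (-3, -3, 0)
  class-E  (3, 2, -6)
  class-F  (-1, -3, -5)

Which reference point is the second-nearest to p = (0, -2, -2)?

class-D

Squared Euclidean distances:
d²(p, class-A) = (0−6)² + (-2−(-6))² + (-2−1)² = 36 + 16 + 9 = 61
d²(p, class-B) = (0−(-1))² + (-2−0)² + (-2−4)² = 1 + 4 + 36 = 41
d²(p, class-C) = (0−2)² + (-2−2)² + (-2−(-5))² = 4 + 16 + 9 = 29
d²(p, class-D) = (0−(-3))² + (-2−(-3))² + (-2−0)² = 9 + 1 + 4 = 14
d²(p, class-E) = (0−3)² + (-2−2)² + (-2−(-6))² = 9 + 16 + 16 = 41
d²(p, class-F) = (0−(-1))² + (-2−(-3))² + (-2−(-5))² = 1 + 1 + 9 = 11
Sorted ascending: class-F, class-D, class-C, … — the second-nearest is class-D.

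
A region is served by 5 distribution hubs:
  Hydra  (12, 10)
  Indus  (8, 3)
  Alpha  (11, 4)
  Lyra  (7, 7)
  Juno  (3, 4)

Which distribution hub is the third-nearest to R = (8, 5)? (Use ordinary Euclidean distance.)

Squared Euclidean distances:
d²(R, Hydra) = (8−12)² + (5−10)² = 16 + 25 = 41
d²(R, Indus) = (8−8)² + (5−3)² = 0 + 4 = 4
d²(R, Alpha) = (8−11)² + (5−4)² = 9 + 1 = 10
d²(R, Lyra) = (8−7)² + (5−7)² = 1 + 4 = 5
d²(R, Juno) = (8−3)² + (5−4)² = 25 + 1 = 26
Sorted ascending: Indus, Lyra, Alpha, Juno, … — the third-nearest is Alpha.

Alpha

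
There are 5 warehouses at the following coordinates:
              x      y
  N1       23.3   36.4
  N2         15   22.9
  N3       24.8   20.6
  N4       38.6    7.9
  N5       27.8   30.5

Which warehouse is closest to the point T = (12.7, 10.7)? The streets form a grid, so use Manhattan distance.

N2

d(T,N1) = |12.7−23.3| + |10.7−36.4| = 10.6 + 25.7 = 36.3
d(T,N2) = |12.7−15| + |10.7−22.9| = 2.3 + 12.2 = 14.5
d(T,N3) = |12.7−24.8| + |10.7−20.6| = 12.1 + 9.9 = 22
d(T,N4) = |12.7−38.6| + |10.7−7.9| = 25.9 + 2.8 = 28.7
d(T,N5) = |12.7−27.8| + |10.7−30.5| = 15.1 + 19.8 = 34.9
N2 is nearest.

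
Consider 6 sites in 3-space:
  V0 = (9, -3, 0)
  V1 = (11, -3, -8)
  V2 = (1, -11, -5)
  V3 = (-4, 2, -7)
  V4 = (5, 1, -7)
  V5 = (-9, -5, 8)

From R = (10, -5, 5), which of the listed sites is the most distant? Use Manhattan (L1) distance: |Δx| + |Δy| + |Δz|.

d(R,V0) = |10−9| + |-5−(-3)| + |5−0| = 1 + 2 + 5 = 8
d(R,V1) = |10−11| + |-5−(-3)| + |5−(-8)| = 1 + 2 + 13 = 16
d(R,V2) = |10−1| + |-5−(-11)| + |5−(-5)| = 9 + 6 + 10 = 25
d(R,V3) = |10−(-4)| + |-5−2| + |5−(-7)| = 14 + 7 + 12 = 33
d(R,V4) = |10−5| + |-5−1| + |5−(-7)| = 5 + 6 + 12 = 23
d(R,V5) = |10−(-9)| + |-5−(-5)| + |5−8| = 19 + 0 + 3 = 22
The largest is to V3.

V3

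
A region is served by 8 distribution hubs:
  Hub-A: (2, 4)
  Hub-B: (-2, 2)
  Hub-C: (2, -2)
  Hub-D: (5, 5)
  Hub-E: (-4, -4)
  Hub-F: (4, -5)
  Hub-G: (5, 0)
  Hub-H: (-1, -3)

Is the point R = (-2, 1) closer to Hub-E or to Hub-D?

Compare squared distances:
d²(R, Hub-E) = (-2−(-4))² + (1−(-4))² = 4 + 25 = 29
d²(R, Hub-D) = (-2−5)² + (1−5)² = 49 + 16 = 65
29 < 65, so Hub-E is closer.

Hub-E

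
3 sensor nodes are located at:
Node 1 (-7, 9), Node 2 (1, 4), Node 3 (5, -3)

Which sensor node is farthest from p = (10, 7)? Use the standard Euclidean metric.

Since √ is increasing, it suffices to compare squared distances:
d²(p, Node 1) = (10−(-7))² + (7−9)² = 289 + 4 = 293
d²(p, Node 2) = (10−1)² + (7−4)² = 81 + 9 = 90
d²(p, Node 3) = (10−5)² + (7−(-3))² = 25 + 100 = 125
The largest is to Node 1.

Node 1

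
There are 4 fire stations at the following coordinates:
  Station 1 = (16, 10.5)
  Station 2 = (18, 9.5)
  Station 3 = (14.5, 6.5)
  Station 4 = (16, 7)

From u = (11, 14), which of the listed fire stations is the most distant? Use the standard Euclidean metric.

Station 4

Compare squared distances (the ordering matches that of the actual distances):
d²(u, Station 1) = (11−16)² + (14−10.5)² = 25 + 12.25 = 37.25
d²(u, Station 2) = (11−18)² + (14−9.5)² = 49 + 20.25 = 69.25
d²(u, Station 3) = (11−14.5)² + (14−6.5)² = 12.25 + 56.25 = 68.5
d²(u, Station 4) = (11−16)² + (14−7)² = 25 + 49 = 74
The largest is to Station 4.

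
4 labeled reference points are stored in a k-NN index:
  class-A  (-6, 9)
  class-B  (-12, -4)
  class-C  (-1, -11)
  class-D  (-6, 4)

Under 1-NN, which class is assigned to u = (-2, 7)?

Squared Euclidean distances:
d²(u, class-A) = (-2−(-6))² + (7−9)² = 16 + 4 = 20
d²(u, class-B) = (-2−(-12))² + (7−(-4))² = 100 + 121 = 221
d²(u, class-C) = (-2−(-1))² + (7−(-11))² = 1 + 324 = 325
d²(u, class-D) = (-2−(-6))² + (7−4)² = 16 + 9 = 25
class-A is nearest.

class-A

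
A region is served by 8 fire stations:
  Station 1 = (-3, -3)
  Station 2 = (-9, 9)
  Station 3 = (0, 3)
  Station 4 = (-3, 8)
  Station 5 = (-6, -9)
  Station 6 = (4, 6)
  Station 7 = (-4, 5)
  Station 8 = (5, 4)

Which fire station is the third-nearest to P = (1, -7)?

Station 3

Squared Euclidean distances:
d²(P, Station 1) = (1−(-3))² + (-7−(-3))² = 16 + 16 = 32
d²(P, Station 2) = (1−(-9))² + (-7−9)² = 100 + 256 = 356
d²(P, Station 3) = (1−0)² + (-7−3)² = 1 + 100 = 101
d²(P, Station 4) = (1−(-3))² + (-7−8)² = 16 + 225 = 241
d²(P, Station 5) = (1−(-6))² + (-7−(-9))² = 49 + 4 = 53
d²(P, Station 6) = (1−4)² + (-7−6)² = 9 + 169 = 178
d²(P, Station 7) = (1−(-4))² + (-7−5)² = 25 + 144 = 169
d²(P, Station 8) = (1−5)² + (-7−4)² = 16 + 121 = 137
Sorted ascending: Station 1, Station 5, Station 3, Station 8, … — the third-nearest is Station 3.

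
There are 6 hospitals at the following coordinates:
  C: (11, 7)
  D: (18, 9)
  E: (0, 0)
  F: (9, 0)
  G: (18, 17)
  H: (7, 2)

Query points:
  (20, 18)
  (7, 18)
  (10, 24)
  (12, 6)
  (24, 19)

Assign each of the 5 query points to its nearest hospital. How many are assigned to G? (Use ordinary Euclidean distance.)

(20, 18) — d² to each: C:202, D:85, E:724, F:445, G:5, H:425 → nearest is G
(7, 18) — d² to each: C:137, D:202, E:373, F:328, G:122, H:256 → nearest is G
(10, 24) — d² to each: C:290, D:289, E:676, F:577, G:113, H:493 → nearest is G
(12, 6) — d² to each: C:2, D:45, E:180, F:45, G:157, H:41 → nearest is C
(24, 19) — d² to each: C:313, D:136, E:937, F:586, G:40, H:578 → nearest is G
4 of the 5 points have G as nearest.

4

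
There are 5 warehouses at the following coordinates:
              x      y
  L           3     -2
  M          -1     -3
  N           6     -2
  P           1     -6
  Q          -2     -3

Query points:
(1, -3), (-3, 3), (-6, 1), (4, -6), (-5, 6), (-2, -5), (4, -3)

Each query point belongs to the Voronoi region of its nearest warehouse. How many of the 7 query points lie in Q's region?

(1, -3) — d² to each: L:5, M:4, N:26, P:9, Q:9 → nearest is M
(-3, 3) — d² to each: L:61, M:40, N:106, P:97, Q:37 → nearest is Q
(-6, 1) — d² to each: L:90, M:41, N:153, P:98, Q:32 → nearest is Q
(4, -6) — d² to each: L:17, M:34, N:20, P:9, Q:45 → nearest is P
(-5, 6) — d² to each: L:128, M:97, N:185, P:180, Q:90 → nearest is Q
(-2, -5) — d² to each: L:34, M:5, N:73, P:10, Q:4 → nearest is Q
(4, -3) — d² to each: L:2, M:25, N:5, P:18, Q:36 → nearest is L
4 of the 7 points have Q as nearest.

4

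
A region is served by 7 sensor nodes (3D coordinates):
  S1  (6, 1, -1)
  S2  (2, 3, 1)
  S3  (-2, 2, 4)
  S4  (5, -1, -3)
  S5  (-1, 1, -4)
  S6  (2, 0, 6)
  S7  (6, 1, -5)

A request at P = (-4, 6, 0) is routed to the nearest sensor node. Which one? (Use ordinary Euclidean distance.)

S3

Compare squared distances (the ordering matches that of the actual distances):
|PS1|² = (-4−6)² + (6−1)² + (0−(-1))² = 100 + 25 + 1 = 126
|PS2|² = (-4−2)² + (6−3)² + (0−1)² = 36 + 9 + 1 = 46
|PS3|² = (-4−(-2))² + (6−2)² + (0−4)² = 4 + 16 + 16 = 36
|PS4|² = (-4−5)² + (6−(-1))² + (0−(-3))² = 81 + 49 + 9 = 139
|PS5|² = (-4−(-1))² + (6−1)² + (0−(-4))² = 9 + 25 + 16 = 50
|PS6|² = (-4−2)² + (6−0)² + (0−6)² = 36 + 36 + 36 = 108
|PS7|² = (-4−6)² + (6−1)² + (0−(-5))² = 100 + 25 + 25 = 150
The smallest is to S3, so P lies in the Voronoi region of S3.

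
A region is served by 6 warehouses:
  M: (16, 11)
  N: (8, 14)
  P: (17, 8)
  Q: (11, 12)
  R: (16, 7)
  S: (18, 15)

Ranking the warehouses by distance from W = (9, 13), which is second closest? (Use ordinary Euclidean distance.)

Compare squared distances (the ordering matches that of the actual distances):
|WM|² = (9−16)² + (13−11)² = 49 + 4 = 53
|WN|² = (9−8)² + (13−14)² = 1 + 1 = 2
|WP|² = (9−17)² + (13−8)² = 64 + 25 = 89
|WQ|² = (9−11)² + (13−12)² = 4 + 1 = 5
|WR|² = (9−16)² + (13−7)² = 49 + 36 = 85
|WS|² = (9−18)² + (13−15)² = 81 + 4 = 85
Sorted ascending: N, Q, M, … — the second-nearest is Q.

Q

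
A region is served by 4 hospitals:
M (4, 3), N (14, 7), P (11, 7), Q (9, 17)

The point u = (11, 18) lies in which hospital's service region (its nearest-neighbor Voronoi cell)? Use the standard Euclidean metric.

Q

Squared Euclidean distances:
|uM|² = (11−4)² + (18−3)² = 49 + 225 = 274
|uN|² = (11−14)² + (18−7)² = 9 + 121 = 130
|uP|² = (11−11)² + (18−7)² = 0 + 121 = 121
|uQ|² = (11−9)² + (18−17)² = 4 + 1 = 5
Minimum is at Q.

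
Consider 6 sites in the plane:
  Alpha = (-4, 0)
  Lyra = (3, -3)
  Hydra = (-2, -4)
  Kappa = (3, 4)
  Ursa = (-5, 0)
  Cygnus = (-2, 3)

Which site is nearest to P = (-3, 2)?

Since √ is increasing, it suffices to compare squared distances:
d²(P, Alpha) = (-3−(-4))² + (2−0)² = 1 + 4 = 5
d²(P, Lyra) = (-3−3)² + (2−(-3))² = 36 + 25 = 61
d²(P, Hydra) = (-3−(-2))² + (2−(-4))² = 1 + 36 = 37
d²(P, Kappa) = (-3−3)² + (2−4)² = 36 + 4 = 40
d²(P, Ursa) = (-3−(-5))² + (2−0)² = 4 + 4 = 8
d²(P, Cygnus) = (-3−(-2))² + (2−3)² = 1 + 1 = 2
Minimum is at Cygnus.

Cygnus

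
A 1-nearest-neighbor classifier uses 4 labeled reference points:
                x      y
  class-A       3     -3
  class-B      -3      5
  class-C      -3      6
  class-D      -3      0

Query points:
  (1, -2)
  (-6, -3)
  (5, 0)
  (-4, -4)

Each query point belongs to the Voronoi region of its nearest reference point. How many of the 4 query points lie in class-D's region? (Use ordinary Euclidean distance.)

(1, -2) — d² to each: class-A:5, class-B:65, class-C:80, class-D:20 → nearest is class-A
(-6, -3) — d² to each: class-A:81, class-B:73, class-C:90, class-D:18 → nearest is class-D
(5, 0) — d² to each: class-A:13, class-B:89, class-C:100, class-D:64 → nearest is class-A
(-4, -4) — d² to each: class-A:50, class-B:82, class-C:101, class-D:17 → nearest is class-D
2 of the 4 points have class-D as nearest.

2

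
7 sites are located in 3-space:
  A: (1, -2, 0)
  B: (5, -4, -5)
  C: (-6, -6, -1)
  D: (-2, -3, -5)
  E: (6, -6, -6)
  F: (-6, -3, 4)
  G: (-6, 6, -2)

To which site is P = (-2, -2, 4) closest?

F

Compare squared distances (the ordering matches that of the actual distances):
|PA|² = (-2−1)² + (-2−(-2))² + (4−0)² = 9 + 0 + 16 = 25
|PB|² = (-2−5)² + (-2−(-4))² + (4−(-5))² = 49 + 4 + 81 = 134
|PC|² = (-2−(-6))² + (-2−(-6))² + (4−(-1))² = 16 + 16 + 25 = 57
|PD|² = (-2−(-2))² + (-2−(-3))² + (4−(-5))² = 0 + 1 + 81 = 82
|PE|² = (-2−6)² + (-2−(-6))² + (4−(-6))² = 64 + 16 + 100 = 180
|PF|² = (-2−(-6))² + (-2−(-3))² + (4−4)² = 16 + 1 + 0 = 17
|PG|² = (-2−(-6))² + (-2−6)² + (4−(-2))² = 16 + 64 + 36 = 116
F is nearest.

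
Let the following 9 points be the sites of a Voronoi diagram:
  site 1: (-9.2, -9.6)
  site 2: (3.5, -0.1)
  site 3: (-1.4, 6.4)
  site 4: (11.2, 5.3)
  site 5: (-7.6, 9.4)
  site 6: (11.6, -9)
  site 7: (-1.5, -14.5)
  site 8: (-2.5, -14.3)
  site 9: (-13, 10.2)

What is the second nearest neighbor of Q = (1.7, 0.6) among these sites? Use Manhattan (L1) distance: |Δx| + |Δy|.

d(Q, site 1) = |1.7−(-9.2)| + |0.6−(-9.6)| = 10.9 + 10.2 = 21.1
d(Q, site 2) = |1.7−3.5| + |0.6−(-0.1)| = 1.8 + 0.7 = 2.5
d(Q, site 3) = |1.7−(-1.4)| + |0.6−6.4| = 3.1 + 5.8 = 8.9
d(Q, site 4) = |1.7−11.2| + |0.6−5.3| = 9.5 + 4.7 = 14.2
d(Q, site 5) = |1.7−(-7.6)| + |0.6−9.4| = 9.3 + 8.8 = 18.1
d(Q, site 6) = |1.7−11.6| + |0.6−(-9)| = 9.9 + 9.6 = 19.5
d(Q, site 7) = |1.7−(-1.5)| + |0.6−(-14.5)| = 3.2 + 15.1 = 18.3
d(Q, site 8) = |1.7−(-2.5)| + |0.6−(-14.3)| = 4.2 + 14.9 = 19.1
d(Q, site 9) = |1.7−(-13)| + |0.6−10.2| = 14.7 + 9.6 = 24.3
Sorted ascending: site 2, site 3, site 4, … — the second-nearest is site 3.

site 3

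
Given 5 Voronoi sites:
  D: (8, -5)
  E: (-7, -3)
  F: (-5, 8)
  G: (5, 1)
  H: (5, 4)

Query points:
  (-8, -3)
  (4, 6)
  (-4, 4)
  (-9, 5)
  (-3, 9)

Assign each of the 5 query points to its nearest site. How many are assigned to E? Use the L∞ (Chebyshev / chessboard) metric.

(-8, -3) — d to each: D:16, E:1, F:11, G:13, H:13 → nearest is E
(4, 6) — d to each: D:11, E:11, F:9, G:5, H:2 → nearest is H
(-4, 4) — d to each: D:12, E:7, F:4, G:9, H:9 → nearest is F
(-9, 5) — d to each: D:17, E:8, F:4, G:14, H:14 → nearest is F
(-3, 9) — d to each: D:14, E:12, F:2, G:8, H:8 → nearest is F
1 of the 5 points has E as nearest.

1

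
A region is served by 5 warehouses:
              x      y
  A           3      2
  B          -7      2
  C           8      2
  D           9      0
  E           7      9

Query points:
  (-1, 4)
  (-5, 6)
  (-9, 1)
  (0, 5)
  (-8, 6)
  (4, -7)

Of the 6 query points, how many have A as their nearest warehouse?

2

(-1, 4) — d² to each: A:20, B:40, C:85, D:116, E:89 → nearest is A
(-5, 6) — d² to each: A:80, B:20, C:185, D:232, E:153 → nearest is B
(-9, 1) — d² to each: A:145, B:5, C:290, D:325, E:320 → nearest is B
(0, 5) — d² to each: A:18, B:58, C:73, D:106, E:65 → nearest is A
(-8, 6) — d² to each: A:137, B:17, C:272, D:325, E:234 → nearest is B
(4, -7) — d² to each: A:82, B:202, C:97, D:74, E:265 → nearest is D
2 of the 6 points have A as nearest.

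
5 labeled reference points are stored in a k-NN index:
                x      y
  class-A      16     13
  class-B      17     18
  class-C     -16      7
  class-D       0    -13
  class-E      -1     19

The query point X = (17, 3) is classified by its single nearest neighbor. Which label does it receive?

Squared Euclidean distances:
d²(X, class-A) = (17−16)² + (3−13)² = 1 + 100 = 101
d²(X, class-B) = (17−17)² + (3−18)² = 0 + 225 = 225
d²(X, class-C) = (17−(-16))² + (3−7)² = 1089 + 16 = 1105
d²(X, class-D) = (17−0)² + (3−(-13))² = 289 + 256 = 545
d²(X, class-E) = (17−(-1))² + (3−19)² = 324 + 256 = 580
class-A is nearest.

class-A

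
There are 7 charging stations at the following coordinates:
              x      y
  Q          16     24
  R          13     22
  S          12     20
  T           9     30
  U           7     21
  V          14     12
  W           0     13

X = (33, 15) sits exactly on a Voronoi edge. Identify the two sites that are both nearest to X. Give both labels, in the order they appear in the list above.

Squared distances from X to each site:
|XQ|² = 289 + 81 = 370
|XR|² = 400 + 49 = 449
|XS|² = 441 + 25 = 466
|XT|² = 576 + 225 = 801
|XU|² = 676 + 36 = 712
|XV|² = 361 + 9 = 370
|XW|² = 1089 + 4 = 1093
X is equidistant from Q and V (both at squared distance 370), and every other site is strictly farther — so X lies on the Q–V Voronoi edge.

Q and V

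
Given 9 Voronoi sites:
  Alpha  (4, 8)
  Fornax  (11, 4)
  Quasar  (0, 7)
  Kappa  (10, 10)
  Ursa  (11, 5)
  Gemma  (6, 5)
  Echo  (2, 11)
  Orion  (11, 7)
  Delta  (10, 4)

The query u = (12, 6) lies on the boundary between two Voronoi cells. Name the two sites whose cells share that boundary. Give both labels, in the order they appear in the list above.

Squared distances from u to each site:
d²(u, Alpha) = 64 + 4 = 68
d²(u, Fornax) = 1 + 4 = 5
d²(u, Quasar) = 144 + 1 = 145
d²(u, Kappa) = 4 + 16 = 20
d²(u, Ursa) = 1 + 1 = 2
d²(u, Gemma) = 36 + 1 = 37
d²(u, Echo) = 100 + 25 = 125
d²(u, Orion) = 1 + 1 = 2
d²(u, Delta) = 4 + 4 = 8
u is equidistant from Ursa and Orion (both at squared distance 2), and every other site is strictly farther — so u lies on the Ursa–Orion Voronoi edge.

Ursa and Orion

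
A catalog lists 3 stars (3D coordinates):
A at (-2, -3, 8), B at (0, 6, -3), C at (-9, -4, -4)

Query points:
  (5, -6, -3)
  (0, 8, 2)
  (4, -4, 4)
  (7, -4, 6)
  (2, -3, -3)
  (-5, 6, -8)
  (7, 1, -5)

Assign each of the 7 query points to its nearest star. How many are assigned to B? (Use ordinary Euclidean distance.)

5

(5, -6, -3) — d² to each: A:179, B:169, C:201 → nearest is B
(0, 8, 2) — d² to each: A:161, B:29, C:261 → nearest is B
(4, -4, 4) — d² to each: A:53, B:165, C:233 → nearest is A
(7, -4, 6) — d² to each: A:86, B:230, C:356 → nearest is A
(2, -3, -3) — d² to each: A:137, B:85, C:123 → nearest is B
(-5, 6, -8) — d² to each: A:346, B:50, C:132 → nearest is B
(7, 1, -5) — d² to each: A:266, B:78, C:282 → nearest is B
5 of the 7 points have B as nearest.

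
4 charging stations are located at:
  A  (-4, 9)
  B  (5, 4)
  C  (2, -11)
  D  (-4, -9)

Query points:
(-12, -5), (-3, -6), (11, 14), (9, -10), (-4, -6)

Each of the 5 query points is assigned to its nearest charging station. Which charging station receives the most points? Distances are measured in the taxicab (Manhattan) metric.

(-12, -5) — d to each: A:22, B:26, C:20, D:12 → nearest is D
(-3, -6) — d to each: A:16, B:18, C:10, D:4 → nearest is D
(11, 14) — d to each: A:20, B:16, C:34, D:38 → nearest is B
(9, -10) — d to each: A:32, B:18, C:8, D:14 → nearest is C
(-4, -6) — d to each: A:15, B:19, C:11, D:3 → nearest is D
Tally — B:1, C:1, D:3. D captures the most (3).

D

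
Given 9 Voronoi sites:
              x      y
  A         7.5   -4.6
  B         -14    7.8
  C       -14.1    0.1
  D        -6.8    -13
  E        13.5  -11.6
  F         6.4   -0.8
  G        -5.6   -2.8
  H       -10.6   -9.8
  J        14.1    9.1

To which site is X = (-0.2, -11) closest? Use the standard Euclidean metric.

D

Squared Euclidean distances:
|XA|² = (-0.2−7.5)² + (-11−(-4.6))² = 59.29 + 40.96 = 100.25
|XB|² = (-0.2−(-14))² + (-11−7.8)² = 190.44 + 353.44 = 543.88
|XC|² = (-0.2−(-14.1))² + (-11−0.1)² = 193.21 + 123.21 = 316.42
|XD|² = (-0.2−(-6.8))² + (-11−(-13))² = 43.56 + 4 = 47.56
|XE|² = (-0.2−13.5)² + (-11−(-11.6))² = 187.69 + 0.36 = 188.05
|XF|² = (-0.2−6.4)² + (-11−(-0.8))² = 43.56 + 104.04 = 147.6
|XG|² = (-0.2−(-5.6))² + (-11−(-2.8))² = 29.16 + 67.24 = 96.4
|XH|² = (-0.2−(-10.6))² + (-11−(-9.8))² = 108.16 + 1.44 = 109.6
|XJ|² = (-0.2−14.1)² + (-11−9.1)² = 204.49 + 404.01 = 608.5
Minimum is at D.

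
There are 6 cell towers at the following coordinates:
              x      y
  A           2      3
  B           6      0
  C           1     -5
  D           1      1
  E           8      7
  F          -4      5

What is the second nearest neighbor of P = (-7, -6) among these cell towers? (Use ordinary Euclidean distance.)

Squared Euclidean distances:
|PA|² = (-7−2)² + (-6−3)² = 81 + 81 = 162
|PB|² = (-7−6)² + (-6−0)² = 169 + 36 = 205
|PC|² = (-7−1)² + (-6−(-5))² = 64 + 1 = 65
|PD|² = (-7−1)² + (-6−1)² = 64 + 49 = 113
|PE|² = (-7−8)² + (-6−7)² = 225 + 169 = 394
|PF|² = (-7−(-4))² + (-6−5)² = 9 + 121 = 130
Sorted ascending: C, D, F, … — the second-nearest is D.

D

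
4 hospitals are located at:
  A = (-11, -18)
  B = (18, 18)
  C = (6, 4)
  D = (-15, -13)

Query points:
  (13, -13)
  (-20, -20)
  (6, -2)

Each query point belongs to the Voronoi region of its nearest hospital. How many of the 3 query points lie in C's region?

(13, -13) — d² to each: A:601, B:986, C:338, D:784 → nearest is C
(-20, -20) — d² to each: A:85, B:2888, C:1252, D:74 → nearest is D
(6, -2) — d² to each: A:545, B:544, C:36, D:562 → nearest is C
2 of the 3 points have C as nearest.

2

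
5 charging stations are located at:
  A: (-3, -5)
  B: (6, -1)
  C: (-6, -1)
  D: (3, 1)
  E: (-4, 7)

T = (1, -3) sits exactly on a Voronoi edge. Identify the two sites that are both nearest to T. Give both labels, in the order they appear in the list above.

Squared distances from T to each site:
|TA|² = (1−(-3))² + (-3−(-5))² = 16 + 4 = 20
|TB|² = (1−6)² + (-3−(-1))² = 25 + 4 = 29
|TC|² = (1−(-6))² + (-3−(-1))² = 49 + 4 = 53
|TD|² = (1−3)² + (-3−1)² = 4 + 16 = 20
|TE|² = (1−(-4))² + (-3−7)² = 25 + 100 = 125
T is equidistant from A and D (both at squared distance 20), and every other site is strictly farther — so T lies on the A–D Voronoi edge.

A and D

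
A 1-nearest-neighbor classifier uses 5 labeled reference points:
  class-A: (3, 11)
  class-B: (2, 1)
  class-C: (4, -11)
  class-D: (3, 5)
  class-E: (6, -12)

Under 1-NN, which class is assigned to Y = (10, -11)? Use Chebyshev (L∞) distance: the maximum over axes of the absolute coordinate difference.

class-E

d(Y, class-A) = max(7, 22) = 22
d(Y, class-B) = max(8, 12) = 12
d(Y, class-C) = max(6, 0) = 6
d(Y, class-D) = max(7, 16) = 16
d(Y, class-E) = max(4, 1) = 4
Minimum is at class-E.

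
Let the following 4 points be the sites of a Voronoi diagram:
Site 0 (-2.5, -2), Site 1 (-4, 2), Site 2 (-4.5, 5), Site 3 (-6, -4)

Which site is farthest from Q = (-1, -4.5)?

Site 2

Since √ is increasing, it suffices to compare squared distances:
d²(Q, Site 0) = (-1−(-2.5))² + (-4.5−(-2))² = 2.25 + 6.25 = 8.5
d²(Q, Site 1) = (-1−(-4))² + (-4.5−2)² = 9 + 42.25 = 51.25
d²(Q, Site 2) = (-1−(-4.5))² + (-4.5−5)² = 12.25 + 90.25 = 102.5
d²(Q, Site 3) = (-1−(-6))² + (-4.5−(-4))² = 25 + 0.25 = 25.25
The largest is to Site 2.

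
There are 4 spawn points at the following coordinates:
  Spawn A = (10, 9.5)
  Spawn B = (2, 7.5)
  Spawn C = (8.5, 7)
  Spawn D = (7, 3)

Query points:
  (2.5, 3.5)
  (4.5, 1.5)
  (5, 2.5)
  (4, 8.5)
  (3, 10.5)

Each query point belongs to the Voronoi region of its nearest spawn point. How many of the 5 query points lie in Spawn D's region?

2

(2.5, 3.5) — d² to each: Spawn A:92.25, Spawn B:16.25, Spawn C:48.25, Spawn D:20.5 → nearest is Spawn B
(4.5, 1.5) — d² to each: Spawn A:94.25, Spawn B:42.25, Spawn C:46.25, Spawn D:8.5 → nearest is Spawn D
(5, 2.5) — d² to each: Spawn A:74, Spawn B:34, Spawn C:32.5, Spawn D:4.25 → nearest is Spawn D
(4, 8.5) — d² to each: Spawn A:37, Spawn B:5, Spawn C:22.5, Spawn D:39.25 → nearest is Spawn B
(3, 10.5) — d² to each: Spawn A:50, Spawn B:10, Spawn C:42.5, Spawn D:72.25 → nearest is Spawn B
2 of the 5 points have Spawn D as nearest.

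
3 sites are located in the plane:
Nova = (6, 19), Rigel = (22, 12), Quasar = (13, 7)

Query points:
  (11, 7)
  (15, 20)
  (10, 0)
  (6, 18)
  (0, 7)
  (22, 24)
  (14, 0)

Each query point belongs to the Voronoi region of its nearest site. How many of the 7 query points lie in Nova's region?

2

(11, 7) — d² to each: Nova:169, Rigel:146, Quasar:4 → nearest is Quasar
(15, 20) — d² to each: Nova:82, Rigel:113, Quasar:173 → nearest is Nova
(10, 0) — d² to each: Nova:377, Rigel:288, Quasar:58 → nearest is Quasar
(6, 18) — d² to each: Nova:1, Rigel:292, Quasar:170 → nearest is Nova
(0, 7) — d² to each: Nova:180, Rigel:509, Quasar:169 → nearest is Quasar
(22, 24) — d² to each: Nova:281, Rigel:144, Quasar:370 → nearest is Rigel
(14, 0) — d² to each: Nova:425, Rigel:208, Quasar:50 → nearest is Quasar
2 of the 7 points have Nova as nearest.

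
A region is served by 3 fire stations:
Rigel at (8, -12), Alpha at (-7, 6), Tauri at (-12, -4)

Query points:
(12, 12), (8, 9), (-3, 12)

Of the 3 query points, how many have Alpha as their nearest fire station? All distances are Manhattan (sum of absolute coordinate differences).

3

(12, 12) — d to each: Rigel:28, Alpha:25, Tauri:40 → nearest is Alpha
(8, 9) — d to each: Rigel:21, Alpha:18, Tauri:33 → nearest is Alpha
(-3, 12) — d to each: Rigel:35, Alpha:10, Tauri:25 → nearest is Alpha
3 of the 3 points have Alpha as nearest.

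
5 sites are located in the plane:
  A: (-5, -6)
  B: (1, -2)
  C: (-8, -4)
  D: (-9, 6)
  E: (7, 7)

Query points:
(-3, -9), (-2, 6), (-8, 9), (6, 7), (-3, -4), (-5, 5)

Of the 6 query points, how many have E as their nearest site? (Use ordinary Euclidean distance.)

1

(-3, -9) — d² to each: A:13, B:65, C:50, D:261, E:356 → nearest is A
(-2, 6) — d² to each: A:153, B:73, C:136, D:49, E:82 → nearest is D
(-8, 9) — d² to each: A:234, B:202, C:169, D:10, E:229 → nearest is D
(6, 7) — d² to each: A:290, B:106, C:317, D:226, E:1 → nearest is E
(-3, -4) — d² to each: A:8, B:20, C:25, D:136, E:221 → nearest is A
(-5, 5) — d² to each: A:121, B:85, C:90, D:17, E:148 → nearest is D
1 of the 6 points has E as nearest.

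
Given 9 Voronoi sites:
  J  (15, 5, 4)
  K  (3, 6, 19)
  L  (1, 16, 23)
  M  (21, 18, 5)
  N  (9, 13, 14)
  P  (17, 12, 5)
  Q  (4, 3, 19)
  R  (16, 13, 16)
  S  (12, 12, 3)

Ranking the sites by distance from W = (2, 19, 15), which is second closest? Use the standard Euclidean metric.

N

Squared Euclidean distances:
|WJ|² = (2−15)² + (19−5)² + (15−4)² = 169 + 196 + 121 = 486
|WK|² = (2−3)² + (19−6)² + (15−19)² = 1 + 169 + 16 = 186
|WL|² = (2−1)² + (19−16)² + (15−23)² = 1 + 9 + 64 = 74
|WM|² = (2−21)² + (19−18)² + (15−5)² = 361 + 1 + 100 = 462
|WN|² = (2−9)² + (19−13)² + (15−14)² = 49 + 36 + 1 = 86
|WP|² = (2−17)² + (19−12)² + (15−5)² = 225 + 49 + 100 = 374
|WQ|² = (2−4)² + (19−3)² + (15−19)² = 4 + 256 + 16 = 276
|WR|² = (2−16)² + (19−13)² + (15−16)² = 196 + 36 + 1 = 233
|WS|² = (2−12)² + (19−12)² + (15−3)² = 100 + 49 + 144 = 293
Sorted ascending: L, N, K, … — the second-nearest is N.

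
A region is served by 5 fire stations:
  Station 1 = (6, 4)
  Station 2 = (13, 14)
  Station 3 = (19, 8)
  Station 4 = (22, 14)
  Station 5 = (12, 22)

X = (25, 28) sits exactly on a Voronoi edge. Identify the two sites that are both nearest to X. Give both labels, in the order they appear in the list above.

Squared distances from X to each site:
d²(X, Station 1) = (25−6)² + (28−4)² = 361 + 576 = 937
d²(X, Station 2) = (25−13)² + (28−14)² = 144 + 196 = 340
d²(X, Station 3) = (25−19)² + (28−8)² = 36 + 400 = 436
d²(X, Station 4) = (25−22)² + (28−14)² = 9 + 196 = 205
d²(X, Station 5) = (25−12)² + (28−22)² = 169 + 36 = 205
X is equidistant from Station 4 and Station 5 (both at squared distance 205), and every other site is strictly farther — so X lies on the Station 4–Station 5 Voronoi edge.

Station 4 and Station 5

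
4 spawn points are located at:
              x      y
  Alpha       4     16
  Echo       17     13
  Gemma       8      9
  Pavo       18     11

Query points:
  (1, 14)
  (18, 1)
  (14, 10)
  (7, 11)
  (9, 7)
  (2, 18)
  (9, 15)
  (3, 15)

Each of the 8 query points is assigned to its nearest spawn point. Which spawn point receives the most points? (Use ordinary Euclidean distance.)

(1, 14) — d² to each: Alpha:13, Echo:257, Gemma:74, Pavo:298 → nearest is Alpha
(18, 1) — d² to each: Alpha:421, Echo:145, Gemma:164, Pavo:100 → nearest is Pavo
(14, 10) — d² to each: Alpha:136, Echo:18, Gemma:37, Pavo:17 → nearest is Pavo
(7, 11) — d² to each: Alpha:34, Echo:104, Gemma:5, Pavo:121 → nearest is Gemma
(9, 7) — d² to each: Alpha:106, Echo:100, Gemma:5, Pavo:97 → nearest is Gemma
(2, 18) — d² to each: Alpha:8, Echo:250, Gemma:117, Pavo:305 → nearest is Alpha
(9, 15) — d² to each: Alpha:26, Echo:68, Gemma:37, Pavo:97 → nearest is Alpha
(3, 15) — d² to each: Alpha:2, Echo:200, Gemma:61, Pavo:241 → nearest is Alpha
Tally — Alpha:4, Gemma:2, Pavo:2. Alpha captures the most (4).

Alpha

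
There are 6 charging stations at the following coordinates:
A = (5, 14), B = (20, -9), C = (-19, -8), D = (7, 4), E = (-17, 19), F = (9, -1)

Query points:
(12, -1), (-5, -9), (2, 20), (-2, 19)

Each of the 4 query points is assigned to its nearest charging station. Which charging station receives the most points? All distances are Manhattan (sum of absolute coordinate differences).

(12, -1) — d to each: A:22, B:16, C:38, D:10, E:49, F:3 → nearest is F
(-5, -9) — d to each: A:33, B:25, C:15, D:25, E:40, F:22 → nearest is C
(2, 20) — d to each: A:9, B:47, C:49, D:21, E:20, F:28 → nearest is A
(-2, 19) — d to each: A:12, B:50, C:44, D:24, E:15, F:31 → nearest is A
Tally — A:2, C:1, F:1. A captures the most (2).

A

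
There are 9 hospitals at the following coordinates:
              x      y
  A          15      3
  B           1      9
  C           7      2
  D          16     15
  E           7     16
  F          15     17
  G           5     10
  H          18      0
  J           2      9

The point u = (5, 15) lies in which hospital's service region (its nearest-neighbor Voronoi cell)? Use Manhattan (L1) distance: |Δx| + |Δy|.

E

d(u,A) = 10 + 12 = 22
d(u,B) = 4 + 6 = 10
d(u,C) = 2 + 13 = 15
d(u,D) = 11 + 0 = 11
d(u,E) = 2 + 1 = 3
d(u,F) = 10 + 2 = 12
d(u,G) = 0 + 5 = 5
d(u,H) = 13 + 15 = 28
d(u,J) = 3 + 6 = 9
Minimum is at E.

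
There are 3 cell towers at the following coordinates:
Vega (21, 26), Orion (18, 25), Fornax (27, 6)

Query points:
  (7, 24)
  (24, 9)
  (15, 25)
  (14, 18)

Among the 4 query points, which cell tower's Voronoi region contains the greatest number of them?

(7, 24) — d² to each: Vega:200, Orion:122, Fornax:724 → nearest is Orion
(24, 9) — d² to each: Vega:298, Orion:292, Fornax:18 → nearest is Fornax
(15, 25) — d² to each: Vega:37, Orion:9, Fornax:505 → nearest is Orion
(14, 18) — d² to each: Vega:113, Orion:65, Fornax:313 → nearest is Orion
Tally — Orion:3, Fornax:1. Orion captures the most (3).

Orion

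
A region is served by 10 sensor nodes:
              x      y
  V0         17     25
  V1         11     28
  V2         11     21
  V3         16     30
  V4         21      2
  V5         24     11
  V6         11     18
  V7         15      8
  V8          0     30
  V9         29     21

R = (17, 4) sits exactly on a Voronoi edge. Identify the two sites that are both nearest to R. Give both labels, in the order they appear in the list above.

Squared distances from R to each site:
|RV0|² = 0 + 441 = 441
|RV1|² = 36 + 576 = 612
|RV2|² = 36 + 289 = 325
|RV3|² = 1 + 676 = 677
|RV4|² = 16 + 4 = 20
|RV5|² = 49 + 49 = 98
|RV6|² = 36 + 196 = 232
|RV7|² = 4 + 16 = 20
|RV8|² = 289 + 676 = 965
|RV9|² = 144 + 289 = 433
R is equidistant from V4 and V7 (both at squared distance 20), and every other site is strictly farther — so R lies on the V4–V7 Voronoi edge.

V4 and V7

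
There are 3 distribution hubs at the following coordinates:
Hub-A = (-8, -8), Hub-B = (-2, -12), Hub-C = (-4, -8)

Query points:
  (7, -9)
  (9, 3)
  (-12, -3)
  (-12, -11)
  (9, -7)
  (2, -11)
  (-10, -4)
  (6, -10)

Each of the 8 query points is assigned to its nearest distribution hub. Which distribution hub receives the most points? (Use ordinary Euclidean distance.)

(7, -9) — d² to each: Hub-A:226, Hub-B:90, Hub-C:122 → nearest is Hub-B
(9, 3) — d² to each: Hub-A:410, Hub-B:346, Hub-C:290 → nearest is Hub-C
(-12, -3) — d² to each: Hub-A:41, Hub-B:181, Hub-C:89 → nearest is Hub-A
(-12, -11) — d² to each: Hub-A:25, Hub-B:101, Hub-C:73 → nearest is Hub-A
(9, -7) — d² to each: Hub-A:290, Hub-B:146, Hub-C:170 → nearest is Hub-B
(2, -11) — d² to each: Hub-A:109, Hub-B:17, Hub-C:45 → nearest is Hub-B
(-10, -4) — d² to each: Hub-A:20, Hub-B:128, Hub-C:52 → nearest is Hub-A
(6, -10) — d² to each: Hub-A:200, Hub-B:68, Hub-C:104 → nearest is Hub-B
Tally — Hub-A:3, Hub-B:4, Hub-C:1. Hub-B captures the most (4).

Hub-B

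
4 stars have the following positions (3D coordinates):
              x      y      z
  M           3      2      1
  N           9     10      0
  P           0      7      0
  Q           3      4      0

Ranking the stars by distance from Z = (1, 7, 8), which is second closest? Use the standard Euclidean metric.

Q

Since √ is increasing, it suffices to compare squared distances:
|ZM|² = (1−3)² + (7−2)² + (8−1)² = 4 + 25 + 49 = 78
|ZN|² = (1−9)² + (7−10)² + (8−0)² = 64 + 9 + 64 = 137
|ZP|² = (1−0)² + (7−7)² + (8−0)² = 1 + 0 + 64 = 65
|ZQ|² = (1−3)² + (7−4)² + (8−0)² = 4 + 9 + 64 = 77
Sorted ascending: P, Q, M, … — the second-nearest is Q.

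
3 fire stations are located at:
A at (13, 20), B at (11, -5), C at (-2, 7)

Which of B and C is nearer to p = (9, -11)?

B

Compare squared distances:
|pB|² = (9−11)² + (-11−(-5))² = 4 + 36 = 40
|pC|² = (9−(-2))² + (-11−7)² = 121 + 324 = 445
40 < 445, so B is closer.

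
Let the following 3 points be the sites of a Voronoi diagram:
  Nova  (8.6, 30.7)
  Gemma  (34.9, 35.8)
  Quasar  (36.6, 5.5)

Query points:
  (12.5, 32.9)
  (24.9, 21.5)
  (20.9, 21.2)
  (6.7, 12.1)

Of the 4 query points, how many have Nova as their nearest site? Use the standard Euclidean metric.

(12.5, 32.9) — d² to each: Nova:20.05, Gemma:510.17, Quasar:1331.57 → nearest is Nova
(24.9, 21.5) — d² to each: Nova:350.33, Gemma:304.49, Quasar:392.89 → nearest is Gemma
(20.9, 21.2) — d² to each: Nova:241.54, Gemma:409.16, Quasar:492.98 → nearest is Nova
(6.7, 12.1) — d² to each: Nova:349.57, Gemma:1356.93, Quasar:937.57 → nearest is Nova
3 of the 4 points have Nova as nearest.

3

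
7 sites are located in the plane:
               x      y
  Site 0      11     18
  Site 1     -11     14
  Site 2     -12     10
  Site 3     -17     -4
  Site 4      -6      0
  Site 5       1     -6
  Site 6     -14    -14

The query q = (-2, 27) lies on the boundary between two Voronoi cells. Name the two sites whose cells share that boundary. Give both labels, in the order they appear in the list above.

Site 0 and Site 1

Squared distances from q to each site:
d²(q, Site 0) = (-2−11)² + (27−18)² = 169 + 81 = 250
d²(q, Site 1) = (-2−(-11))² + (27−14)² = 81 + 169 = 250
d²(q, Site 2) = (-2−(-12))² + (27−10)² = 100 + 289 = 389
d²(q, Site 3) = (-2−(-17))² + (27−(-4))² = 225 + 961 = 1186
d²(q, Site 4) = (-2−(-6))² + (27−0)² = 16 + 729 = 745
d²(q, Site 5) = (-2−1)² + (27−(-6))² = 9 + 1089 = 1098
d²(q, Site 6) = (-2−(-14))² + (27−(-14))² = 144 + 1681 = 1825
q is equidistant from Site 0 and Site 1 (both at squared distance 250), and every other site is strictly farther — so q lies on the Site 0–Site 1 Voronoi edge.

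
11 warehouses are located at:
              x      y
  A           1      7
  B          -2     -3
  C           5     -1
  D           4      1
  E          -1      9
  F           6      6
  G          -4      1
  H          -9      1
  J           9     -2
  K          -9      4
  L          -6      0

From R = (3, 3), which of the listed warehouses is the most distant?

Compare squared distances (the ordering matches that of the actual distances):
|RA|² = (3−1)² + (3−7)² = 4 + 16 = 20
|RB|² = (3−(-2))² + (3−(-3))² = 25 + 36 = 61
|RC|² = (3−5)² + (3−(-1))² = 4 + 16 = 20
|RD|² = (3−4)² + (3−1)² = 1 + 4 = 5
|RE|² = (3−(-1))² + (3−9)² = 16 + 36 = 52
|RF|² = (3−6)² + (3−6)² = 9 + 9 = 18
|RG|² = (3−(-4))² + (3−1)² = 49 + 4 = 53
|RH|² = (3−(-9))² + (3−1)² = 144 + 4 = 148
|RJ|² = (3−9)² + (3−(-2))² = 36 + 25 = 61
|RK|² = (3−(-9))² + (3−4)² = 144 + 1 = 145
|RL|² = (3−(-6))² + (3−0)² = 81 + 9 = 90
The largest is to H.

H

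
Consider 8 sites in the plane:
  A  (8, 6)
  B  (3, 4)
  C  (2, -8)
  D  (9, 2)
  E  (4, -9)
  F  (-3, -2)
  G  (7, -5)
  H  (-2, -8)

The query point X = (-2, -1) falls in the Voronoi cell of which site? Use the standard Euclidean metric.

F

Squared Euclidean distances:
|XA|² = 100 + 49 = 149
|XB|² = 25 + 25 = 50
|XC|² = 16 + 49 = 65
|XD|² = 121 + 9 = 130
|XE|² = 36 + 64 = 100
|XF|² = 1 + 1 = 2
|XG|² = 81 + 16 = 97
|XH|² = 0 + 49 = 49
F is nearest.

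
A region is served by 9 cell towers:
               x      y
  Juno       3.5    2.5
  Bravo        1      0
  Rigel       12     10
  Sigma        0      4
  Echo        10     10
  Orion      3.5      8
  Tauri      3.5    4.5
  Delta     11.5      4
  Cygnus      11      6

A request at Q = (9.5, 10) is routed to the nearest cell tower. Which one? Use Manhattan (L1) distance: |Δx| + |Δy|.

Echo

d(Q, Juno) = 6 + 7.5 = 13.5
d(Q, Bravo) = 8.5 + 10 = 18.5
d(Q, Rigel) = 2.5 + 0 = 2.5
d(Q, Sigma) = 9.5 + 6 = 15.5
d(Q, Echo) = 0.5 + 0 = 0.5
d(Q, Orion) = 6 + 2 = 8
d(Q, Tauri) = 6 + 5.5 = 11.5
d(Q, Delta) = 2 + 6 = 8
d(Q, Cygnus) = 1.5 + 4 = 5.5
Echo is nearest.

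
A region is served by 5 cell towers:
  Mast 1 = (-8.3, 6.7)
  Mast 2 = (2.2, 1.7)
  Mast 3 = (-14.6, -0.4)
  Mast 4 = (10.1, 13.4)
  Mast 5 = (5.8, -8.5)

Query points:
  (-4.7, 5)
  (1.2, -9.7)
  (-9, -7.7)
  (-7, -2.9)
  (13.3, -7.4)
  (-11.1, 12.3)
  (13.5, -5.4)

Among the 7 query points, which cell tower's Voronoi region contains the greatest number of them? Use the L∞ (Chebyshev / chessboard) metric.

(-4.7, 5) — d to each: Mast 1:3.6, Mast 2:6.9, Mast 3:9.9, Mast 4:14.8, Mast 5:13.5 → nearest is Mast 1
(1.2, -9.7) — d to each: Mast 1:16.4, Mast 2:11.4, Mast 3:15.8, Mast 4:23.1, Mast 5:4.6 → nearest is Mast 5
(-9, -7.7) — d to each: Mast 1:14.4, Mast 2:11.2, Mast 3:7.3, Mast 4:21.1, Mast 5:14.8 → nearest is Mast 3
(-7, -2.9) — d to each: Mast 1:9.6, Mast 2:9.2, Mast 3:7.6, Mast 4:17.1, Mast 5:12.8 → nearest is Mast 3
(13.3, -7.4) — d to each: Mast 1:21.6, Mast 2:11.1, Mast 3:27.9, Mast 4:20.8, Mast 5:7.5 → nearest is Mast 5
(-11.1, 12.3) — d to each: Mast 1:5.6, Mast 2:13.3, Mast 3:12.7, Mast 4:21.2, Mast 5:20.8 → nearest is Mast 1
(13.5, -5.4) — d to each: Mast 1:21.8, Mast 2:11.3, Mast 3:28.1, Mast 4:18.8, Mast 5:7.7 → nearest is Mast 5
Tally — Mast 1:2, Mast 3:2, Mast 5:3. Mast 5 captures the most (3).

Mast 5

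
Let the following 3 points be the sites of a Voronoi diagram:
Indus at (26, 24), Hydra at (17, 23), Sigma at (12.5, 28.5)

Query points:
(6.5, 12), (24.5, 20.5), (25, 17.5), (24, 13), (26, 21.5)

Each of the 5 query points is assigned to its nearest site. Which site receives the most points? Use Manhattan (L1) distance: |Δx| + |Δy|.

Indus

(6.5, 12) — d to each: Indus:31.5, Hydra:21.5, Sigma:22.5 → nearest is Hydra
(24.5, 20.5) — d to each: Indus:5, Hydra:10, Sigma:20 → nearest is Indus
(25, 17.5) — d to each: Indus:7.5, Hydra:13.5, Sigma:23.5 → nearest is Indus
(24, 13) — d to each: Indus:13, Hydra:17, Sigma:27 → nearest is Indus
(26, 21.5) — d to each: Indus:2.5, Hydra:10.5, Sigma:20.5 → nearest is Indus
Tally — Indus:4, Hydra:1. Indus captures the most (4).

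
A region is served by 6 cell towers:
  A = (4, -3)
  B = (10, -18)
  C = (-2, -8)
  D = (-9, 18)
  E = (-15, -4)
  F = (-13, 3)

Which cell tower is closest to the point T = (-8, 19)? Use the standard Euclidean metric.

D

Squared Euclidean distances:
|TA|² = (-8−4)² + (19−(-3))² = 144 + 484 = 628
|TB|² = (-8−10)² + (19−(-18))² = 324 + 1369 = 1693
|TC|² = (-8−(-2))² + (19−(-8))² = 36 + 729 = 765
|TD|² = (-8−(-9))² + (19−18)² = 1 + 1 = 2
|TE|² = (-8−(-15))² + (19−(-4))² = 49 + 529 = 578
|TF|² = (-8−(-13))² + (19−3)² = 25 + 256 = 281
The smallest is to D, so T lies in the Voronoi region of D.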